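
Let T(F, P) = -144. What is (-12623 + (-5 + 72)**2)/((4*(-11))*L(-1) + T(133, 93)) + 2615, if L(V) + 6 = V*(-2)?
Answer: 37773/16 ≈ 2360.8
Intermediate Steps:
L(V) = -6 - 2*V (L(V) = -6 + V*(-2) = -6 - 2*V)
(-12623 + (-5 + 72)**2)/((4*(-11))*L(-1) + T(133, 93)) + 2615 = (-12623 + (-5 + 72)**2)/((4*(-11))*(-6 - 2*(-1)) - 144) + 2615 = (-12623 + 67**2)/(-44*(-6 + 2) - 144) + 2615 = (-12623 + 4489)/(-44*(-4) - 144) + 2615 = -8134/(176 - 144) + 2615 = -8134/32 + 2615 = -8134*1/32 + 2615 = -4067/16 + 2615 = 37773/16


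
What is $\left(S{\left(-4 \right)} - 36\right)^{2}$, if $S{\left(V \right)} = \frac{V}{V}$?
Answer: $1225$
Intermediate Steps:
$S{\left(V \right)} = 1$
$\left(S{\left(-4 \right)} - 36\right)^{2} = \left(1 - 36\right)^{2} = \left(-35\right)^{2} = 1225$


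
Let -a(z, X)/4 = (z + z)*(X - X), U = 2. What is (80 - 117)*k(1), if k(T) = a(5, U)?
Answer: 0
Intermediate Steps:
a(z, X) = 0 (a(z, X) = -4*(z + z)*(X - X) = -4*2*z*0 = -4*0 = 0)
k(T) = 0
(80 - 117)*k(1) = (80 - 117)*0 = -37*0 = 0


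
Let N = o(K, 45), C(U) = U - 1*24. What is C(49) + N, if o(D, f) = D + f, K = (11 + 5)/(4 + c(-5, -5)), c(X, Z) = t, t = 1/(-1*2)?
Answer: 522/7 ≈ 74.571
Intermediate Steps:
t = -½ (t = 1/(-2) = -½ ≈ -0.50000)
c(X, Z) = -½
K = 32/7 (K = (11 + 5)/(4 - ½) = 16/(7/2) = 16*(2/7) = 32/7 ≈ 4.5714)
C(U) = -24 + U (C(U) = U - 24 = -24 + U)
N = 347/7 (N = 32/7 + 45 = 347/7 ≈ 49.571)
C(49) + N = (-24 + 49) + 347/7 = 25 + 347/7 = 522/7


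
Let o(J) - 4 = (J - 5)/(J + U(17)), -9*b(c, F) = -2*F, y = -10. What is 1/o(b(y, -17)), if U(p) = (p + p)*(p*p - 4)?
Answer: 87176/348625 ≈ 0.25006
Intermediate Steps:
U(p) = 2*p*(-4 + p²) (U(p) = (2*p)*(p² - 4) = (2*p)*(-4 + p²) = 2*p*(-4 + p²))
b(c, F) = 2*F/9 (b(c, F) = -(-2)*F/9 = 2*F/9)
o(J) = 4 + (-5 + J)/(9690 + J) (o(J) = 4 + (J - 5)/(J + 2*17*(-4 + 17²)) = 4 + (-5 + J)/(J + 2*17*(-4 + 289)) = 4 + (-5 + J)/(J + 2*17*285) = 4 + (-5 + J)/(J + 9690) = 4 + (-5 + J)/(9690 + J))
1/o(b(y, -17)) = 1/(5*(7751 + (2/9)*(-17))/(9690 + (2/9)*(-17))) = 1/(5*(7751 - 34/9)/(9690 - 34/9)) = 1/(5*(69725/9)/(87176/9)) = 1/(5*(9/87176)*(69725/9)) = 1/(348625/87176) = 87176/348625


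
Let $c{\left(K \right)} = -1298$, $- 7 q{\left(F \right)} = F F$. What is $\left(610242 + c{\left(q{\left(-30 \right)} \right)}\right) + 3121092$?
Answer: $3730036$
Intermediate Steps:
$q{\left(F \right)} = - \frac{F^{2}}{7}$ ($q{\left(F \right)} = - \frac{F F}{7} = - \frac{F^{2}}{7}$)
$\left(610242 + c{\left(q{\left(-30 \right)} \right)}\right) + 3121092 = \left(610242 - 1298\right) + 3121092 = 608944 + 3121092 = 3730036$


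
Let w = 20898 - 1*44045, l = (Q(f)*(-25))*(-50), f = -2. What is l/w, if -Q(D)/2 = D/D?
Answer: 2500/23147 ≈ 0.10801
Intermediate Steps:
Q(D) = -2 (Q(D) = -2*D/D = -2*1 = -2)
l = -2500 (l = -2*(-25)*(-50) = 50*(-50) = -2500)
w = -23147 (w = 20898 - 44045 = -23147)
l/w = -2500/(-23147) = -2500*(-1/23147) = 2500/23147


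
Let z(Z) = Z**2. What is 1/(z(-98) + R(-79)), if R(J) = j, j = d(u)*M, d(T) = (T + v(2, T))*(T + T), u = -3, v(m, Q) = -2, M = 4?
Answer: 1/9724 ≈ 0.00010284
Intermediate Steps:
d(T) = 2*T*(-2 + T) (d(T) = (T - 2)*(T + T) = (-2 + T)*(2*T) = 2*T*(-2 + T))
j = 120 (j = (2*(-3)*(-2 - 3))*4 = (2*(-3)*(-5))*4 = 30*4 = 120)
R(J) = 120
1/(z(-98) + R(-79)) = 1/((-98)**2 + 120) = 1/(9604 + 120) = 1/9724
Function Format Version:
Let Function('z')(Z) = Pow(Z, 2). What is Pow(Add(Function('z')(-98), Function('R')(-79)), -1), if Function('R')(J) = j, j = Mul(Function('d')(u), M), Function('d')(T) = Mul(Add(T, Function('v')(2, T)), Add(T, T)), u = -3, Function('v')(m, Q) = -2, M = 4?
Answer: Rational(1, 9724) ≈ 0.00010284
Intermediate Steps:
Function('d')(T) = Mul(2, T, Add(-2, T)) (Function('d')(T) = Mul(Add(T, -2), Add(T, T)) = Mul(Add(-2, T), Mul(2, T)) = Mul(2, T, Add(-2, T)))
j = 120 (j = Mul(Mul(2, -3, Add(-2, -3)), 4) = Mul(Mul(2, -3, -5), 4) = Mul(30, 4) = 120)
Function('R')(J) = 120
Pow(Add(Function('z')(-98), Function('R')(-79)), -1) = Pow(Add(Pow(-98, 2), 120), -1) = Pow(Add(9604, 120), -1) = Pow(9724, -1) = Rational(1, 9724)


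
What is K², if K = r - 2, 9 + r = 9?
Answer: 4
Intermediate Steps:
r = 0 (r = -9 + 9 = 0)
K = -2 (K = 0 - 2 = -2)
K² = (-2)² = 4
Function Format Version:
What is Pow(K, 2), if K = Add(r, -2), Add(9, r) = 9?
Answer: 4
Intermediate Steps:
r = 0 (r = Add(-9, 9) = 0)
K = -2 (K = Add(0, -2) = -2)
Pow(K, 2) = Pow(-2, 2) = 4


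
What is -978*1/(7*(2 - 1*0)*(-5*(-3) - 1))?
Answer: -489/98 ≈ -4.9898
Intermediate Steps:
-978*1/(7*(2 - 1*0)*(-5*(-3) - 1)) = -978*1/(7*(2 + 0)*(15 - 1)) = -978/((7*14)*2) = -978/(98*2) = -978/196 = -978*1/196 = -489/98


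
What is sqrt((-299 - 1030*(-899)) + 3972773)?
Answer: 2*sqrt(1224611) ≈ 2213.2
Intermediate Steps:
sqrt((-299 - 1030*(-899)) + 3972773) = sqrt((-299 + 925970) + 3972773) = sqrt(925671 + 3972773) = sqrt(4898444) = 2*sqrt(1224611)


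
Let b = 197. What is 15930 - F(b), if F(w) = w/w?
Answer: 15929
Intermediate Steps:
F(w) = 1
15930 - F(b) = 15930 - 1*1 = 15930 - 1 = 15929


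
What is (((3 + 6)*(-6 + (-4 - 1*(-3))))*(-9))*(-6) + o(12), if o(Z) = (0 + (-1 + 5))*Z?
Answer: -3354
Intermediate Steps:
o(Z) = 4*Z (o(Z) = (0 + 4)*Z = 4*Z)
(((3 + 6)*(-6 + (-4 - 1*(-3))))*(-9))*(-6) + o(12) = (((3 + 6)*(-6 + (-4 - 1*(-3))))*(-9))*(-6) + 4*12 = ((9*(-6 + (-4 + 3)))*(-9))*(-6) + 48 = ((9*(-6 - 1))*(-9))*(-6) + 48 = ((9*(-7))*(-9))*(-6) + 48 = -63*(-9)*(-6) + 48 = 567*(-6) + 48 = -3402 + 48 = -3354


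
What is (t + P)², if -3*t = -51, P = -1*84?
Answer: 4489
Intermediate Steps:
P = -84
t = 17 (t = -⅓*(-51) = 17)
(t + P)² = (17 - 84)² = (-67)² = 4489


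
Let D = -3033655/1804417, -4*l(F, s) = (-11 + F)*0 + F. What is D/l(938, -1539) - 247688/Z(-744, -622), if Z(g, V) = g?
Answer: 845225110693/2538814719 ≈ 332.92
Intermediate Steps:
l(F, s) = -F/4 (l(F, s) = -((-11 + F)*0 + F)/4 = -(0 + F)/4 = -F/4)
D = -3033655/1804417 (D = -3033655*1/1804417 = -3033655/1804417 ≈ -1.6812)
D/l(938, -1539) - 247688/Z(-744, -622) = -3033655/(1804417*((-¼*938))) - 247688/(-744) = -3033655/(1804417*(-469/2)) - 247688*(-1/744) = -3033655/1804417*(-2/469) + 30961/93 = 6067310/846271573 + 30961/93 = 845225110693/2538814719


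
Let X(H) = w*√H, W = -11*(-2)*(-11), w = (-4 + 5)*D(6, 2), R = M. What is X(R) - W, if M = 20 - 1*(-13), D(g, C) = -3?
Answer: 242 - 3*√33 ≈ 224.77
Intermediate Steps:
M = 33 (M = 20 + 13 = 33)
R = 33
w = -3 (w = (-4 + 5)*(-3) = 1*(-3) = -3)
W = -242 (W = 22*(-11) = -242)
X(H) = -3*√H
X(R) - W = -3*√33 - 1*(-242) = -3*√33 + 242 = 242 - 3*√33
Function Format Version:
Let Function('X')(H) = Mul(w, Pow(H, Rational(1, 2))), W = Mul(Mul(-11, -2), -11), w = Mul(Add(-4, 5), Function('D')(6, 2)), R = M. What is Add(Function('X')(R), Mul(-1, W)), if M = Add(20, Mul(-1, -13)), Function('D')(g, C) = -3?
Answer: Add(242, Mul(-3, Pow(33, Rational(1, 2)))) ≈ 224.77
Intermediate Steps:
M = 33 (M = Add(20, 13) = 33)
R = 33
w = -3 (w = Mul(Add(-4, 5), -3) = Mul(1, -3) = -3)
W = -242 (W = Mul(22, -11) = -242)
Function('X')(H) = Mul(-3, Pow(H, Rational(1, 2)))
Add(Function('X')(R), Mul(-1, W)) = Add(Mul(-3, Pow(33, Rational(1, 2))), Mul(-1, -242)) = Add(Mul(-3, Pow(33, Rational(1, 2))), 242) = Add(242, Mul(-3, Pow(33, Rational(1, 2))))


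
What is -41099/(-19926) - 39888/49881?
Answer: 418416977/331309602 ≈ 1.2629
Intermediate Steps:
-41099/(-19926) - 39888/49881 = -41099*(-1/19926) - 39888*1/49881 = 41099/19926 - 13296/16627 = 418416977/331309602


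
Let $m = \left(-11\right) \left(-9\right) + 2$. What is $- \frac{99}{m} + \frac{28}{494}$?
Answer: $- \frac{23039}{24947} \approx -0.92352$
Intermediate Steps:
$m = 101$ ($m = 99 + 2 = 101$)
$- \frac{99}{m} + \frac{28}{494} = - \frac{99}{101} + \frac{28}{494} = \left(-99\right) \frac{1}{101} + 28 \cdot \frac{1}{494} = - \frac{99}{101} + \frac{14}{247} = - \frac{23039}{24947}$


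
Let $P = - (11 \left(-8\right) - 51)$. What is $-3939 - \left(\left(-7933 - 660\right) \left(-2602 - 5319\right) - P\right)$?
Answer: $-68068953$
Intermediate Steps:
$P = 139$ ($P = - (-88 - 51) = \left(-1\right) \left(-139\right) = 139$)
$-3939 - \left(\left(-7933 - 660\right) \left(-2602 - 5319\right) - P\right) = -3939 - \left(\left(-7933 - 660\right) \left(-2602 - 5319\right) - 139\right) = -3939 - \left(- 8593 \left(-2602 - 5319\right) - 139\right) = -3939 - \left(\left(-8593\right) \left(-7921\right) - 139\right) = -3939 - \left(68065153 - 139\right) = -3939 - 68065014 = -68068953$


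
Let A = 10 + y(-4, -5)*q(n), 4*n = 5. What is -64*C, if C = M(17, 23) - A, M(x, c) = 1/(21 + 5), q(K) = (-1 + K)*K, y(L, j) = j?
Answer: 6988/13 ≈ 537.54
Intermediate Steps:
n = 5/4 (n = (¼)*5 = 5/4 ≈ 1.2500)
q(K) = K*(-1 + K)
A = 135/16 (A = 10 - 25*(-1 + 5/4)/4 = 10 - 25/(4*4) = 10 - 5*5/16 = 10 - 25/16 = 135/16 ≈ 8.4375)
M(x, c) = 1/26
C = -1747/208 (C = 1/26 - 1*135/16 = 1/26 - 135/16 = -1747/208 ≈ -8.3990)
-64*C = -64*(-1747/208) = 6988/13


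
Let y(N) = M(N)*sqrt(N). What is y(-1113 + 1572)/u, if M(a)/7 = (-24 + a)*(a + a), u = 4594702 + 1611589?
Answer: 1197990*sqrt(51)/886613 ≈ 9.6495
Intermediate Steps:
u = 6206291
M(a) = 14*a*(-24 + a) (M(a) = 7*((-24 + a)*(a + a)) = 7*((-24 + a)*(2*a)) = 7*(2*a*(-24 + a)) = 14*a*(-24 + a))
y(N) = 14*N**(3/2)*(-24 + N) (y(N) = (14*N*(-24 + N))*sqrt(N) = 14*N**(3/2)*(-24 + N))
y(-1113 + 1572)/u = (14*(-1113 + 1572)**(3/2)*(-24 + (-1113 + 1572)))/6206291 = (14*459**(3/2)*(-24 + 459))*(1/6206291) = (14*(1377*sqrt(51))*435)*(1/6206291) = (8385930*sqrt(51))*(1/6206291) = 1197990*sqrt(51)/886613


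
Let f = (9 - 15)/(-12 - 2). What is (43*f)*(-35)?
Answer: -645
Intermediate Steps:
f = 3/7 (f = -6/(-14) = -6*(-1/14) = 3/7 ≈ 0.42857)
(43*f)*(-35) = (43*(3/7))*(-35) = (129/7)*(-35) = -645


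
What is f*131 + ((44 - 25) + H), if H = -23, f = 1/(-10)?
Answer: -171/10 ≈ -17.100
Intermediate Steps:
f = -⅒ ≈ -0.10000
f*131 + ((44 - 25) + H) = -⅒*131 + ((44 - 25) - 23) = -131/10 + (19 - 23) = -131/10 - 4 = -171/10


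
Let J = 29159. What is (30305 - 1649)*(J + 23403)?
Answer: 1506216672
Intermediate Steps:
(30305 - 1649)*(J + 23403) = (30305 - 1649)*(29159 + 23403) = 28656*52562 = 1506216672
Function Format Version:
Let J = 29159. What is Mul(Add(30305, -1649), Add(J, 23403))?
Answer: 1506216672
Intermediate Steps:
Mul(Add(30305, -1649), Add(J, 23403)) = Mul(Add(30305, -1649), Add(29159, 23403)) = Mul(28656, 52562) = 1506216672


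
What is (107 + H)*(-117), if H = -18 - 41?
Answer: -5616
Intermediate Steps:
H = -59
(107 + H)*(-117) = (107 - 59)*(-117) = 48*(-117) = -5616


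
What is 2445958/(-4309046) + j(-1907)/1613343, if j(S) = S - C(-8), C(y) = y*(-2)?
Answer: -659075918842/1158661533463 ≈ -0.56882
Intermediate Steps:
C(y) = -2*y
j(S) = -16 + S (j(S) = S - (-2)*(-8) = S - 1*16 = S - 16 = -16 + S)
2445958/(-4309046) + j(-1907)/1613343 = 2445958/(-4309046) + (-16 - 1907)/1613343 = 2445958*(-1/4309046) - 1923*1/1613343 = -1222979/2154523 - 641/537781 = -659075918842/1158661533463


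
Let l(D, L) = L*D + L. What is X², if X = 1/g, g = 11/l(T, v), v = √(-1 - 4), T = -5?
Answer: -80/121 ≈ -0.66116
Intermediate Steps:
v = I*√5 (v = √(-5) = I*√5 ≈ 2.2361*I)
l(D, L) = L + D*L (l(D, L) = D*L + L = L + D*L)
g = 11*I*√5/20 (g = 11/(((I*√5)*(1 - 5))) = 11/(((I*√5)*(-4))) = 11/((-4*I*√5)) = 11*(I*√5/20) = 11*I*√5/20 ≈ 1.2298*I)
X = -4*I*√5/11 (X = 1/(11*I*√5/20) = -4*I*√5/11 ≈ -0.81312*I)
X² = (-4*I*√5/11)² = -80/121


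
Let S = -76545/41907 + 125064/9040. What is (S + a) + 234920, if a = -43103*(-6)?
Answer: 7790672069287/15784970 ≈ 4.9355e+5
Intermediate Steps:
S = 189545427/15784970 (S = -76545*1/41907 + 125064*(1/9040) = -25515/13969 + 15633/1130 = 189545427/15784970 ≈ 12.008)
a = 258618
(S + a) + 234920 = (189545427/15784970 + 258618) + 234920 = 4082466916887/15784970 + 234920 = 7790672069287/15784970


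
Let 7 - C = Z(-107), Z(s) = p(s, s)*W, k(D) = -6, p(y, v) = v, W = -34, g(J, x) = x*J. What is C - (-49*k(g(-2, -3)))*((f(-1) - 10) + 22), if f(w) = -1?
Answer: -6865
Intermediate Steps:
g(J, x) = J*x
Z(s) = -34*s (Z(s) = s*(-34) = -34*s)
C = -3631 (C = 7 - (-34)*(-107) = 7 - 1*3638 = 7 - 3638 = -3631)
C - (-49*k(g(-2, -3)))*((f(-1) - 10) + 22) = -3631 - (-49*(-6))*((-1 - 10) + 22) = -3631 - 294*(-11 + 22) = -3631 - 294*11 = -3631 - 1*3234 = -3631 - 3234 = -6865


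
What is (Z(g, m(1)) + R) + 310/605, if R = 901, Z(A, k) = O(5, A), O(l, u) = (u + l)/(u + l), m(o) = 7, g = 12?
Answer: 109204/121 ≈ 902.51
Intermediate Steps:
O(l, u) = 1 (O(l, u) = (l + u)/(l + u) = 1)
Z(A, k) = 1
(Z(g, m(1)) + R) + 310/605 = (1 + 901) + 310/605 = 902 + 310*(1/605) = 902 + 62/121 = 109204/121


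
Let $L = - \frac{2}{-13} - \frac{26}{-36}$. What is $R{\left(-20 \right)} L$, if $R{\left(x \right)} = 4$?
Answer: $\frac{410}{117} \approx 3.5043$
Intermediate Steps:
$L = \frac{205}{234}$ ($L = \left(-2\right) \left(- \frac{1}{13}\right) - - \frac{13}{18} = \frac{2}{13} + \frac{13}{18} = \frac{205}{234} \approx 0.87607$)
$R{\left(-20 \right)} L = 4 \cdot \frac{205}{234} = \frac{410}{117}$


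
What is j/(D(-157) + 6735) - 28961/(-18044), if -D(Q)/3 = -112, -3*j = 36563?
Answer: -45393079/382767372 ≈ -0.11859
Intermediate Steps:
j = -36563/3 (j = -⅓*36563 = -36563/3 ≈ -12188.)
D(Q) = 336 (D(Q) = -3*(-112) = 336)
j/(D(-157) + 6735) - 28961/(-18044) = -36563/(3*(336 + 6735)) - 28961/(-18044) = -36563/3/7071 - 28961*(-1/18044) = -36563/3*1/7071 + 28961/18044 = -36563/21213 + 28961/18044 = -45393079/382767372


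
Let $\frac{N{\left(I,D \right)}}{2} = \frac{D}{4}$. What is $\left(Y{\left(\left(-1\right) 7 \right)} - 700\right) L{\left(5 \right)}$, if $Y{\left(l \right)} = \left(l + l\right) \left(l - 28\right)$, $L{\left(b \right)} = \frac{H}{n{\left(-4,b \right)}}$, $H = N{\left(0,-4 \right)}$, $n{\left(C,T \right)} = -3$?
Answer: $-140$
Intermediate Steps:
$N{\left(I,D \right)} = \frac{D}{2}$ ($N{\left(I,D \right)} = 2 \frac{D}{4} = \frac{D}{2}$)
$H = -2$ ($H = \frac{1}{2} \left(-4\right) = -2$)
$L{\left(b \right)} = \frac{2}{3}$ ($L{\left(b \right)} = - \frac{2}{-3} = \left(-2\right) \left(- \frac{1}{3}\right) = \frac{2}{3}$)
$Y{\left(l \right)} = 2 l \left(-28 + l\right)$
$\left(Y{\left(\left(-1\right) 7 \right)} - 700\right) L{\left(5 \right)} = \left(2 \left(\left(-1\right) 7\right) \left(-28 - 7\right) - 700\right) \frac{2}{3} = \left(2 \left(-7\right) \left(-28 - 7\right) - 700\right) \frac{2}{3} = \left(2 \left(-7\right) \left(-35\right) - 700\right) \frac{2}{3} = \left(490 - 700\right) \frac{2}{3} = \left(-210\right) \frac{2}{3} = -140$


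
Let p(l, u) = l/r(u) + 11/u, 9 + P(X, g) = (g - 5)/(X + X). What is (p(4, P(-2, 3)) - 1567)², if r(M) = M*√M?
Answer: 12083751529/4913 - 426576*I*√34/4913 ≈ 2.4595e+6 - 506.28*I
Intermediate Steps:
P(X, g) = -9 + (-5 + g)/(2*X) (P(X, g) = -9 + (g - 5)/(X + X) = -9 + (-5 + g)/((2*X)) = -9 + (-5 + g)*(1/(2*X)) = -9 + (-5 + g)/(2*X))
r(M) = M^(3/2)
p(l, u) = 11/u + l/u^(3/2) (p(l, u) = l/(u^(3/2)) + 11/u = l/u^(3/2) + 11/u = 11/u + l/u^(3/2))
(p(4, P(-2, 3)) - 1567)² = ((11/(((½)*(-5 + 3 - 18*(-2))/(-2))) + 4/((½)*(-5 + 3 - 18*(-2))/(-2))^(3/2)) - 1567)² = ((11/(((½)*(-½)*(-5 + 3 + 36))) + 4/((½)*(-½)*(-5 + 3 + 36))^(3/2)) - 1567)² = ((11/(((½)*(-½)*34)) + 4/((½)*(-½)*34)^(3/2)) - 1567)² = ((11/(-17/2) + 4/(-17/2)^(3/2)) - 1567)² = ((11*(-2/17) + 4*(2*I*√34/289)) - 1567)² = ((-22/17 + 8*I*√34/289) - 1567)² = (-26661/17 + 8*I*√34/289)²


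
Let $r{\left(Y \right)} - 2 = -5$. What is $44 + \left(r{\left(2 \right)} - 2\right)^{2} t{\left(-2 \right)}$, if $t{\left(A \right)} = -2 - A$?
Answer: $44$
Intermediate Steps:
$r{\left(Y \right)} = -3$ ($r{\left(Y \right)} = 2 - 5 = -3$)
$44 + \left(r{\left(2 \right)} - 2\right)^{2} t{\left(-2 \right)} = 44 + \left(-3 - 2\right)^{2} \left(-2 - -2\right) = 44 + \left(-5\right)^{2} \left(-2 + 2\right) = 44 + 25 \cdot 0 = 44 + 0 = 44$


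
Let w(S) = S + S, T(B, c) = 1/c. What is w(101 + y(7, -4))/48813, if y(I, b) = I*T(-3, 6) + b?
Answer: 589/146439 ≈ 0.0040222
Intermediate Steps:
y(I, b) = b + I/6 (y(I, b) = I/6 + b = b + I/6)
w(S) = 2*S
w(101 + y(7, -4))/48813 = (2*(101 + (-4 + (⅙)*7)))/48813 = (2*(101 + (-4 + 7/6)))*(1/48813) = (2*(101 - 17/6))*(1/48813) = (2*(589/6))*(1/48813) = (589/3)*(1/48813) = 589/146439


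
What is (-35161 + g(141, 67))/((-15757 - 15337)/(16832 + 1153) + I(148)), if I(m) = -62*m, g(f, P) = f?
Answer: 314917350/82530727 ≈ 3.8158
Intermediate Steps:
(-35161 + g(141, 67))/((-15757 - 15337)/(16832 + 1153) + I(148)) = (-35161 + 141)/((-15757 - 15337)/(16832 + 1153) - 62*148) = -35020/(-31094/17985 - 9176) = -35020/(-165061454/17985) = -35020*(-17985/165061454) = 314917350/82530727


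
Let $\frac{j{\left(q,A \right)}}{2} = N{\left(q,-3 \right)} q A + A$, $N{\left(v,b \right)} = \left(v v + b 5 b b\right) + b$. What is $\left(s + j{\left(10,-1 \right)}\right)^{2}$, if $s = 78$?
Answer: $698896$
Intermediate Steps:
$N{\left(v,b \right)} = b + v^{2} + 5 b^{3}$ ($N{\left(v,b \right)} = \left(v^{2} + 5 b b b\right) + b = \left(v^{2} + 5 b^{2} b\right) + b = \left(v^{2} + 5 b^{3}\right) + b = b + v^{2} + 5 b^{3}$)
$j{\left(q,A \right)} = 2 A + 2 A q \left(-138 + q^{2}\right)$ ($j{\left(q,A \right)} = 2 \left(\left(-3 + q^{2} + 5 \left(-3\right)^{3}\right) q A + A\right) = 2 \left(\left(-3 + q^{2} + 5 \left(-27\right)\right) q A + A\right) = 2 \left(\left(-3 + q^{2} - 135\right) q A + A\right) = 2 \left(\left(-138 + q^{2}\right) q A + A\right) = 2 \left(q \left(-138 + q^{2}\right) A + A\right) = 2 \left(A q \left(-138 + q^{2}\right) + A\right) = 2 \left(A + A q \left(-138 + q^{2}\right)\right) = 2 A + 2 A q \left(-138 + q^{2}\right)$)
$\left(s + j{\left(10,-1 \right)}\right)^{2} = \left(78 + 2 \left(-1\right) \left(1 + 10 \left(-138 + 10^{2}\right)\right)\right)^{2} = \left(78 + 2 \left(-1\right) \left(1 + 10 \left(-138 + 100\right)\right)\right)^{2} = \left(78 + 2 \left(-1\right) \left(1 + 10 \left(-38\right)\right)\right)^{2} = \left(78 + 2 \left(-1\right) \left(1 - 380\right)\right)^{2} = \left(78 + 2 \left(-1\right) \left(-379\right)\right)^{2} = \left(78 + 758\right)^{2} = 836^{2} = 698896$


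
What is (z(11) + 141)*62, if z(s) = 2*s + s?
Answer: 10788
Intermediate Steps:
z(s) = 3*s
(z(11) + 141)*62 = (3*11 + 141)*62 = (33 + 141)*62 = 174*62 = 10788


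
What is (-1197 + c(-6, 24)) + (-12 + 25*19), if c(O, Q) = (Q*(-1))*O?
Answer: -590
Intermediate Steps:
c(O, Q) = -O*Q (c(O, Q) = (-Q)*O = -O*Q)
(-1197 + c(-6, 24)) + (-12 + 25*19) = (-1197 - 1*(-6)*24) + (-12 + 25*19) = (-1197 + 144) + (-12 + 475) = -1053 + 463 = -590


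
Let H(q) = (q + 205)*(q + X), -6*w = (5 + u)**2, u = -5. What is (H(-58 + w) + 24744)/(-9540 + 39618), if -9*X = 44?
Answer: 23249/45117 ≈ 0.51530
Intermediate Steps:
w = 0 (w = -(5 - 5)**2/6 = -1/6*0**2 = -1/6*0 = 0)
X = -44/9 (X = -1/9*44 = -44/9 ≈ -4.8889)
H(q) = (205 + q)*(-44/9 + q) (H(q) = (q + 205)*(q - 44/9) = (205 + q)*(-44/9 + q))
(H(-58 + w) + 24744)/(-9540 + 39618) = ((-9020/9 + (-58 + 0)**2 + 1801*(-58 + 0)/9) + 24744)/(-9540 + 39618) = ((-9020/9 + (-58)**2 + (1801/9)*(-58)) + 24744)/30078 = ((-9020/9 + 3364 - 104458/9) + 24744)*(1/30078) = (-27734/3 + 24744)*(1/30078) = (46498/3)*(1/30078) = 23249/45117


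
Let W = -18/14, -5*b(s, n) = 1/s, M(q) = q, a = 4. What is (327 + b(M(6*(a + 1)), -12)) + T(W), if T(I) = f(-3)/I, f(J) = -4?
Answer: 148547/450 ≈ 330.10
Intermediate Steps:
b(s, n) = -1/(5*s)
W = -9/7 (W = -18*1/14 = -9/7 ≈ -1.2857)
T(I) = -4/I
(327 + b(M(6*(a + 1)), -12)) + T(W) = (327 - 1/(6*(4 + 1))/5) - 4/(-9/7) = (327 - 1/(5*(6*5))) - 4*(-7/9) = (327 - 1/5/30) + 28/9 = (327 - 1/5*1/30) + 28/9 = (327 - 1/150) + 28/9 = 49049/150 + 28/9 = 148547/450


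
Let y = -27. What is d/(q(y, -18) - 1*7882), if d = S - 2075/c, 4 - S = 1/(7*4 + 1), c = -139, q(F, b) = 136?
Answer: -38080/15612063 ≈ -0.0024391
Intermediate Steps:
S = 115/29 (S = 4 - 1/(7*4 + 1) = 4 - 1/(28 + 1) = 4 - 1/29 = 115/29 ≈ 3.9655)
d = 76160/4031 (d = 115/29 - 2075/(-139) = 115/29 - 2075*(-1)/139 = 115/29 - 25*(-83/139) = 115/29 + 2075/139 = 76160/4031 ≈ 18.894)
d/(q(y, -18) - 1*7882) = 76160/(4031*(136 - 1*7882)) = 76160/(4031*(136 - 7882)) = (76160/4031)/(-7746) = (76160/4031)*(-1/7746) = -38080/15612063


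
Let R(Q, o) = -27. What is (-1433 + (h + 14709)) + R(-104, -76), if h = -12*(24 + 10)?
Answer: 12841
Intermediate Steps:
h = -408 (h = -12*34 = -408)
(-1433 + (h + 14709)) + R(-104, -76) = (-1433 + (-408 + 14709)) - 27 = (-1433 + 14301) - 27 = 12868 - 27 = 12841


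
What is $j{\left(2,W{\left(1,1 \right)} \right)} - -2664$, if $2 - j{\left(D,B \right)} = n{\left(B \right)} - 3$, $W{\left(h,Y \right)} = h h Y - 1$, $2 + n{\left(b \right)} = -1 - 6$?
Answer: $2678$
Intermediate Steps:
$n{\left(b \right)} = -9$ ($n{\left(b \right)} = -2 - 7 = -9$)
$W{\left(h,Y \right)} = -1 + Y h^{2}$ ($W{\left(h,Y \right)} = h^{2} Y - 1 = Y h^{2} - 1 = -1 + Y h^{2}$)
$j{\left(D,B \right)} = 14$ ($j{\left(D,B \right)} = 2 - \left(-9 - 3\right) = 2 - -12 = 2 + 12 = 14$)
$j{\left(2,W{\left(1,1 \right)} \right)} - -2664 = 14 - -2664 = 14 + 2664 = 2678$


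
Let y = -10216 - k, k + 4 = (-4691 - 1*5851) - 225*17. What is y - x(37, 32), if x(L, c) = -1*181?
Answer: 4336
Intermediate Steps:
k = -14371 (k = -4 + ((-4691 - 1*5851) - 225*17) = -4 + ((-4691 - 5851) - 3825) = -4 + (-10542 - 3825) = -4 - 14367 = -14371)
x(L, c) = -181
y = 4155 (y = -10216 - 1*(-14371) = -10216 + 14371 = 4155)
y - x(37, 32) = 4155 - 1*(-181) = 4155 + 181 = 4336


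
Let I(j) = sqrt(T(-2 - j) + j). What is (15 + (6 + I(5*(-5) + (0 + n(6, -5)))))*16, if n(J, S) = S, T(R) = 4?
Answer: 336 + 16*I*sqrt(26) ≈ 336.0 + 81.584*I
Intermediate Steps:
I(j) = sqrt(4 + j)
(15 + (6 + I(5*(-5) + (0 + n(6, -5)))))*16 = (15 + (6 + sqrt(4 + (5*(-5) + (0 - 5)))))*16 = (15 + (6 + sqrt(4 + (-25 - 5))))*16 = (15 + (6 + sqrt(4 - 30)))*16 = (15 + (6 + sqrt(-26)))*16 = (15 + (6 + I*sqrt(26)))*16 = (21 + I*sqrt(26))*16 = 336 + 16*I*sqrt(26)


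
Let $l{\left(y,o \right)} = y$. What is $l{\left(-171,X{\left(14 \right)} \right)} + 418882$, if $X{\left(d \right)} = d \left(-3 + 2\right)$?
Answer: $418711$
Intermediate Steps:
$X{\left(d \right)} = - d$ ($X{\left(d \right)} = d \left(-1\right) = - d$)
$l{\left(-171,X{\left(14 \right)} \right)} + 418882 = -171 + 418882 = 418711$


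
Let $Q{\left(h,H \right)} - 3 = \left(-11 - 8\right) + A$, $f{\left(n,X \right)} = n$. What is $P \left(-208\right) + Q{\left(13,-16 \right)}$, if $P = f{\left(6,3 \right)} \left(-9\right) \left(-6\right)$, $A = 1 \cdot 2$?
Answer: $-67406$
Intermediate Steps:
$A = 2$
$Q{\left(h,H \right)} = -14$ ($Q{\left(h,H \right)} = 3 + \left(\left(-11 - 8\right) + 2\right) = 3 + \left(-19 + 2\right) = 3 - 17 = -14$)
$P = 324$ ($P = 6 \left(-9\right) \left(-6\right) = \left(-54\right) \left(-6\right) = 324$)
$P \left(-208\right) + Q{\left(13,-16 \right)} = 324 \left(-208\right) - 14 = -67392 - 14 = -67406$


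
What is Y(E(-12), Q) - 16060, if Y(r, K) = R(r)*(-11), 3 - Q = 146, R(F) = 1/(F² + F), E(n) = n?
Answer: -192721/12 ≈ -16060.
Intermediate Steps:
R(F) = 1/(F + F²)
Q = -143 (Q = 3 - 1*146 = 3 - 146 = -143)
Y(r, K) = -11/(r*(1 + r)) (Y(r, K) = (1/(r*(1 + r)))*(-11) = -11/(r*(1 + r)))
Y(E(-12), Q) - 16060 = -11/(-12*(1 - 12)) - 16060 = -11*(-1/12)/(-11) - 16060 = -11*(-1/12)*(-1/11) - 16060 = -1/12 - 16060 = -192721/12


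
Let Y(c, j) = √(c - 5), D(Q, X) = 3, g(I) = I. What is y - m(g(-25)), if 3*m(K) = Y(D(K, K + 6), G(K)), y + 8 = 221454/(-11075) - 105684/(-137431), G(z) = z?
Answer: -41440580974/1522048325 - I*√2/3 ≈ -27.227 - 0.4714*I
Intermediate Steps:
y = -41440580974/1522048325 (y = -8 + (221454/(-11075) - 105684/(-137431)) = -8 + (221454*(-1/11075) - 105684*(-1/137431)) = -8 + (-221454/11075 + 105684/137431) = -8 - 29264194374/1522048325 = -41440580974/1522048325 ≈ -27.227)
Y(c, j) = √(-5 + c)
m(K) = I*√2/3 (m(K) = √(-5 + 3)/3 = √(-2)/3 = (I*√2)/3 = I*√2/3)
y - m(g(-25)) = -41440580974/1522048325 - I*√2/3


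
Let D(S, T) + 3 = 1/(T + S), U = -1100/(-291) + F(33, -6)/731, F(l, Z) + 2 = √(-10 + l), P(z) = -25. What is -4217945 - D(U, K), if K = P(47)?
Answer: -85964911164640392065/20380771505386 + 61901811*√23/20380771505386 ≈ -4.2179e+6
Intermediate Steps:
K = -25
F(l, Z) = -2 + √(-10 + l)
U = 803518/212721 + √23/731 (U = -1100/(-291) + (-2 + √(-10 + 33))/731 = -1100*(-1/291) + (-2 + √23)*(1/731) = 1100/291 + (-2/731 + √23/731) = 803518/212721 + √23/731 ≈ 3.7839)
D(S, T) = -3 + 1/(S + T) (D(S, T) = -3 + 1/(T + S) = -3 + 1/(S + T))
-4217945 - D(U, K) = -4217945 - (1 - 3*(803518/212721 + √23/731) - 3*(-25))/((803518/212721 + √23/731) - 25) = -4217945 - (1 + (-803518/70907 - 3*√23/731) + 75)/(-4514507/212721 + √23/731) = -4217945 - (4585414/70907 - 3*√23/731)/(-4514507/212721 + √23/731)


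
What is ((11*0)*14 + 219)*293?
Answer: 64167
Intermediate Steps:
((11*0)*14 + 219)*293 = (0*14 + 219)*293 = (0 + 219)*293 = 219*293 = 64167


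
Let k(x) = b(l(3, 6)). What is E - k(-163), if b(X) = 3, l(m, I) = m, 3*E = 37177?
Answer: 37168/3 ≈ 12389.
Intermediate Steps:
E = 37177/3 (E = (1/3)*37177 = 37177/3 ≈ 12392.)
k(x) = 3
E - k(-163) = 37177/3 - 1*3 = 37177/3 - 3 = 37168/3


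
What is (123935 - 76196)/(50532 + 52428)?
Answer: 15913/34320 ≈ 0.46367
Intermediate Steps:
(123935 - 76196)/(50532 + 52428) = 47739/102960 = 47739*(1/102960) = 15913/34320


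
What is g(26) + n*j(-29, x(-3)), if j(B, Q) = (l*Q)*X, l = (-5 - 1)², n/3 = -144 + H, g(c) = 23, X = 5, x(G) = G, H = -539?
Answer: 1106483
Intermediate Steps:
n = -2049 (n = 3*(-144 - 539) = 3*(-683) = -2049)
l = 36 (l = (-6)² = 36)
j(B, Q) = 180*Q (j(B, Q) = (36*Q)*5 = 180*Q)
g(26) + n*j(-29, x(-3)) = 23 - 368820*(-3) = 23 - 2049*(-540) = 23 + 1106460 = 1106483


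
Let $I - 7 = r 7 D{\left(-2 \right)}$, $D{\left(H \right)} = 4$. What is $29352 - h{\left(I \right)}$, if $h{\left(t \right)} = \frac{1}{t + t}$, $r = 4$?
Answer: $\frac{6985775}{238} \approx 29352.0$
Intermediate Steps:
$I = 119$ ($I = 7 + 4 \cdot 7 \cdot 4 = 7 + 28 \cdot 4 = 7 + 112 = 119$)
$h{\left(t \right)} = \frac{1}{2 t}$
$29352 - h{\left(I \right)} = 29352 - \frac{1}{2 \cdot 119} = 29352 - \frac{1}{2} \cdot \frac{1}{119} = 29352 - \frac{1}{238} = \frac{6985775}{238}$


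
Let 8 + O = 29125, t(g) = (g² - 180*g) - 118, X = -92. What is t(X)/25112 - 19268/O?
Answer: 120664993/365593052 ≈ 0.33005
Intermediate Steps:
t(g) = -118 + g² - 180*g
O = 29117 (O = -8 + 29125 = 29117)
t(X)/25112 - 19268/O = (-118 + (-92)² - 180*(-92))/25112 - 19268/29117 = (-118 + 8464 + 16560)*(1/25112) - 19268*1/29117 = 24906*(1/25112) - 19268/29117 = 12453/12556 - 19268/29117 = 120664993/365593052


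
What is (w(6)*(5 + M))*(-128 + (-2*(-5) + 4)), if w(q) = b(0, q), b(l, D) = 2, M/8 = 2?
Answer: -4788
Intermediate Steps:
M = 16 (M = 8*2 = 16)
w(q) = 2
(w(6)*(5 + M))*(-128 + (-2*(-5) + 4)) = (2*(5 + 16))*(-128 + (-2*(-5) + 4)) = (2*21)*(-128 + (10 + 4)) = 42*(-128 + 14) = 42*(-114) = -4788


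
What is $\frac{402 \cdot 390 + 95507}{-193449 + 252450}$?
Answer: $\frac{252287}{59001} \approx 4.276$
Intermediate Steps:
$\frac{402 \cdot 390 + 95507}{-193449 + 252450} = \frac{156780 + 95507}{59001} = 252287 \cdot \frac{1}{59001} = \frac{252287}{59001}$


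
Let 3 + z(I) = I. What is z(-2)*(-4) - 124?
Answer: -104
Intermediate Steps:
z(I) = -3 + I
z(-2)*(-4) - 124 = (-3 - 2)*(-4) - 124 = -5*(-4) - 124 = 20 - 124 = -104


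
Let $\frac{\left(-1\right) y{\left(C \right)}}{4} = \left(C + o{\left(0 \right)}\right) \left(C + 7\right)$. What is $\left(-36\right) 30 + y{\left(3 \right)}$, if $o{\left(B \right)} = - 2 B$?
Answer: $-1200$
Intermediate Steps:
$y{\left(C \right)} = - 4 C \left(7 + C\right)$ ($y{\left(C \right)} = - 4 \left(C - 0\right) \left(C + 7\right) = - 4 \left(C + 0\right) \left(7 + C\right) = - 4 C \left(7 + C\right)$)
$\left(-36\right) 30 + y{\left(3 \right)} = \left(-36\right) 30 + 4 \cdot 3 \left(-7 - 3\right) = -1080 + 4 \cdot 3 \left(-7 - 3\right) = -1080 + 4 \cdot 3 \left(-10\right) = -1080 - 120 = -1200$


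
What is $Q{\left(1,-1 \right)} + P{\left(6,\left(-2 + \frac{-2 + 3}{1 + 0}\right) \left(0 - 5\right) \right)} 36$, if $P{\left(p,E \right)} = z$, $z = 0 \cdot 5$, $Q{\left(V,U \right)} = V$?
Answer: $1$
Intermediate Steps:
$z = 0$
$P{\left(p,E \right)} = 0$
$Q{\left(1,-1 \right)} + P{\left(6,\left(-2 + \frac{-2 + 3}{1 + 0}\right) \left(0 - 5\right) \right)} 36 = 1 + 0 \cdot 36 = 1 + 0 = 1$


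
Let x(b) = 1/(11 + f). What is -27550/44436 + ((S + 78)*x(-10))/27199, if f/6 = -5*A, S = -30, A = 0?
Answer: -4120262011/6647381202 ≈ -0.61983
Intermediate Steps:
f = 0 (f = 6*(-5*0) = 6*0 = 0)
x(b) = 1/11 (x(b) = 1/(11 + 0) = 1/11)
-27550/44436 + ((S + 78)*x(-10))/27199 = -27550/44436 + ((-30 + 78)*(1/11))/27199 = -27550*1/44436 + (48*(1/11))*(1/27199) = -13775/22218 + (48/11)*(1/27199) = -13775/22218 + 48/299189 = -4120262011/6647381202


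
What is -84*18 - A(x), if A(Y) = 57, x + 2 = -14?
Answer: -1569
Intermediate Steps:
x = -16 (x = -2 - 14 = -16)
-84*18 - A(x) = -84*18 - 1*57 = -1512 - 57 = -1569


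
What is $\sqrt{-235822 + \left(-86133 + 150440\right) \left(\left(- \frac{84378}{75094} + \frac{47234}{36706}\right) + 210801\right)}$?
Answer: $\frac{\sqrt{6437071188205695469082906619}}{689100091} \approx 1.1643 \cdot 10^{5}$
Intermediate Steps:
$\sqrt{-235822 + \left(-86133 + 150440\right) \left(\left(- \frac{84378}{75094} + \frac{47234}{36706}\right) + 210801\right)} = \sqrt{-235822 + 64307 \left(\left(\left(-84378\right) \frac{1}{75094} + 47234 \cdot \frac{1}{36706}\right) + 210801\right)} = \sqrt{-235822 + 64307 \left(\left(- \frac{42189}{37547} + \frac{23617}{18353}\right) + 210801\right)} = \sqrt{-235822 + 64307 \left(\frac{112452782}{689100091} + 210801\right)} = \sqrt{-235822 + 64307 \cdot \frac{145263100735673}{689100091}} = \sqrt{-235822 + \frac{9341434219008923611}{689100091}} = \sqrt{\frac{9341271714047263809}{689100091}} = \frac{\sqrt{6437071188205695469082906619}}{689100091}$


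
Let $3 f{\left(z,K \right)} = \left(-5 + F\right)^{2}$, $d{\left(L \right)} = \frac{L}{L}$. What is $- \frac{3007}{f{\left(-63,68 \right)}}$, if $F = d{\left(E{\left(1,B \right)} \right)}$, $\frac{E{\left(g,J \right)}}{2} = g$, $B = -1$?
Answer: $- \frac{9021}{16} \approx -563.81$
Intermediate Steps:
$E{\left(g,J \right)} = 2 g$
$d{\left(L \right)} = 1$
$F = 1$
$f{\left(z,K \right)} = \frac{16}{3}$ ($f{\left(z,K \right)} = \frac{\left(-5 + 1\right)^{2}}{3} = \frac{\left(-4\right)^{2}}{3} = \frac{1}{3} \cdot 16 = \frac{16}{3}$)
$- \frac{3007}{f{\left(-63,68 \right)}} = - \frac{3007}{\frac{16}{3}} = \left(-3007\right) \frac{3}{16} = - \frac{9021}{16}$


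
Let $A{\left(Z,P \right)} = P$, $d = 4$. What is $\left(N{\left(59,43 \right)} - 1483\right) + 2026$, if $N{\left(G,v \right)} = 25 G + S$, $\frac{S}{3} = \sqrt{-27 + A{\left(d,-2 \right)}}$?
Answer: $2018 + 3 i \sqrt{29} \approx 2018.0 + 16.155 i$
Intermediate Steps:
$S = 3 i \sqrt{29}$ ($S = 3 \sqrt{-27 - 2} = 3 \sqrt{-29} = 3 i \sqrt{29} \approx 16.155 i$)
$N{\left(G,v \right)} = 25 G + 3 i \sqrt{29}$
$\left(N{\left(59,43 \right)} - 1483\right) + 2026 = \left(\left(25 \cdot 59 + 3 i \sqrt{29}\right) - 1483\right) + 2026 = \left(\left(1475 + 3 i \sqrt{29}\right) - 1483\right) + 2026 = \left(-8 + 3 i \sqrt{29}\right) + 2026 = 2018 + 3 i \sqrt{29}$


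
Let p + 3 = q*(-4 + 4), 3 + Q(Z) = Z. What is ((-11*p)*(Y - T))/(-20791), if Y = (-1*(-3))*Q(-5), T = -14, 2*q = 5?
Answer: 330/20791 ≈ 0.015872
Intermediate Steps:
q = 5/2 (q = (½)*5 = 5/2 ≈ 2.5000)
Q(Z) = -3 + Z
p = -3 (p = -3 + 5*(-4 + 4)/2 = -3 + (5/2)*0 = -3 + 0 = -3)
Y = -24 (Y = (-1*(-3))*(-3 - 5) = 3*(-8) = -24)
((-11*p)*(Y - T))/(-20791) = ((-11*(-3))*(-24 - 1*(-14)))/(-20791) = (33*(-24 + 14))*(-1/20791) = (33*(-10))*(-1/20791) = -330*(-1/20791) = 330/20791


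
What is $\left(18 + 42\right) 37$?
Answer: $2220$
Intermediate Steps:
$\left(18 + 42\right) 37 = 60 \cdot 37 = 2220$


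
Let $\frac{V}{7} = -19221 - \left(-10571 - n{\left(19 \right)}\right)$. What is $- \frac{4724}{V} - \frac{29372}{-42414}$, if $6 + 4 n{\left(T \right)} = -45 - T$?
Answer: $\frac{1982436406}{2573363415} \approx 0.77037$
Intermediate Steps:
$n{\left(T \right)} = - \frac{51}{4} - \frac{T}{4}$ ($n{\left(T \right)} = - \frac{3}{2} + \frac{-45 - T}{4} = - \frac{3}{2} - \left(\frac{45}{4} + \frac{T}{4}\right) = - \frac{51}{4} - \frac{T}{4}$)
$V = - \frac{121345}{2}$ ($V = 7 \left(-19221 - \left(-10571 - \left(- \frac{51}{4} - \frac{19}{4}\right)\right)\right) = 7 \left(-19221 - \left(-10571 - - \frac{35}{2}\right)\right) = 7 \left(-19221 - \left(-10571 + \frac{35}{2}\right)\right) = 7 \left(-19221 - - \frac{21107}{2}\right) = 7 \left(-19221 + \frac{21107}{2}\right) = 7 \left(- \frac{17335}{2}\right) = - \frac{121345}{2} \approx -60673.0$)
$- \frac{4724}{V} - \frac{29372}{-42414} = - \frac{4724}{- \frac{121345}{2}} - \frac{29372}{-42414} = \left(-4724\right) \left(- \frac{2}{121345}\right) - - \frac{14686}{21207} = \frac{9448}{121345} + \frac{14686}{21207} = \frac{1982436406}{2573363415}$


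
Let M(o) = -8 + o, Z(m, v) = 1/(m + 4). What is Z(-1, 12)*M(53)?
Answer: 15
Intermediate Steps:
Z(m, v) = 1/(4 + m)
Z(-1, 12)*M(53) = (-8 + 53)/(4 - 1) = 45/3 = (⅓)*45 = 15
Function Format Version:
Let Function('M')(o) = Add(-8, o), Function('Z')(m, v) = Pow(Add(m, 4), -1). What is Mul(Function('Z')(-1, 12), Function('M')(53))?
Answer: 15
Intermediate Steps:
Function('Z')(m, v) = Pow(Add(4, m), -1)
Mul(Function('Z')(-1, 12), Function('M')(53)) = Mul(Pow(Add(4, -1), -1), Add(-8, 53)) = Mul(Pow(3, -1), 45) = Mul(Rational(1, 3), 45) = 15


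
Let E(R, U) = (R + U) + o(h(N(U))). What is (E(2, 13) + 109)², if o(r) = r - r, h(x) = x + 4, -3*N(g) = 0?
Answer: 15376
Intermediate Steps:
N(g) = 0 (N(g) = -⅓*0 = 0)
h(x) = 4 + x
o(r) = 0
E(R, U) = R + U (E(R, U) = (R + U) + 0 = R + U)
(E(2, 13) + 109)² = ((2 + 13) + 109)² = (15 + 109)² = 124² = 15376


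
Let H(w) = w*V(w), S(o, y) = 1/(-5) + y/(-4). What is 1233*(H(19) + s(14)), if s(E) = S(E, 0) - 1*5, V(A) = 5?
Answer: 553617/5 ≈ 1.1072e+5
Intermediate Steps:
S(o, y) = -⅕ - y/4 (S(o, y) = 1*(-⅕) + y*(-¼) = -⅕ - y/4)
s(E) = -26/5 (s(E) = (-⅕ - ¼*0) - 1*5 = (-⅕ + 0) - 5 = -⅕ - 5 = -26/5)
H(w) = 5*w (H(w) = w*5 = 5*w)
1233*(H(19) + s(14)) = 1233*(5*19 - 26/5) = 1233*(95 - 26/5) = 1233*(449/5) = 553617/5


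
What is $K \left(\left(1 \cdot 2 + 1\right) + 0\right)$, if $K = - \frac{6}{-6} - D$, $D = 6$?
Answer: $-15$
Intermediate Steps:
$K = -5$ ($K = - \frac{6}{-6} - 6 = \left(-6\right) \left(- \frac{1}{6}\right) - 6 = 1 - 6 = -5$)
$K \left(\left(1 \cdot 2 + 1\right) + 0\right) = - 5 \left(\left(1 \cdot 2 + 1\right) + 0\right) = - 5 \left(\left(2 + 1\right) + 0\right) = - 5 \left(3 + 0\right) = \left(-5\right) 3 = -15$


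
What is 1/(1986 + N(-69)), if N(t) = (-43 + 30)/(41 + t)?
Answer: 28/55621 ≈ 0.00050341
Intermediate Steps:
N(t) = -13/(41 + t)
1/(1986 + N(-69)) = 1/(1986 - 13/(41 - 69)) = 1/(1986 - 13/(-28)) = 1/(1986 - 13*(-1/28)) = 1/(1986 + 13/28) = 1/(55621/28) = 28/55621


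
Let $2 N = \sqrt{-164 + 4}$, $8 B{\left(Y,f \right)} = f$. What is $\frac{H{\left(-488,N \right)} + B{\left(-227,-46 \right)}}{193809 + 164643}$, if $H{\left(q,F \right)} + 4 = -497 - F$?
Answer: $- \frac{2027}{1433808} - \frac{i \sqrt{10}}{179226} \approx -0.0014137 - 1.7644 \cdot 10^{-5} i$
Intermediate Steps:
$B{\left(Y,f \right)} = \frac{f}{8}$
$N = 2 i \sqrt{10}$ ($N = \frac{\sqrt{-164 + 4}}{2} = \frac{\sqrt{-160}}{2} = \frac{4 i \sqrt{10}}{2} = 2 i \sqrt{10} \approx 6.3246 i$)
$H{\left(q,F \right)} = -501 - F$ ($H{\left(q,F \right)} = -4 - \left(497 + F\right) = -501 - F$)
$\frac{H{\left(-488,N \right)} + B{\left(-227,-46 \right)}}{193809 + 164643} = \frac{\left(-501 - 2 i \sqrt{10}\right) + \frac{1}{8} \left(-46\right)}{193809 + 164643} = \frac{\left(-501 - 2 i \sqrt{10}\right) - \frac{23}{4}}{358452} = \left(- \frac{2027}{4} - 2 i \sqrt{10}\right) \frac{1}{358452} = - \frac{2027}{1433808} - \frac{i \sqrt{10}}{179226}$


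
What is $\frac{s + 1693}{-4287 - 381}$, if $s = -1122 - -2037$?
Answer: $- \frac{652}{1167} \approx -0.5587$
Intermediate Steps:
$s = 915$ ($s = -1122 + 2037 = 915$)
$\frac{s + 1693}{-4287 - 381} = \frac{915 + 1693}{-4287 - 381} = \frac{2608}{-4668} = 2608 \left(- \frac{1}{4668}\right) = - \frac{652}{1167}$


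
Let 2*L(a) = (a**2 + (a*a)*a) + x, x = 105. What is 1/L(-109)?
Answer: -2/1283043 ≈ -1.5588e-6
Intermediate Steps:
L(a) = 105/2 + a**2/2 + a**3/2 (L(a) = ((a**2 + (a*a)*a) + 105)/2 = ((a**2 + a**2*a) + 105)/2 = ((a**2 + a**3) + 105)/2 = (105 + a**2 + a**3)/2 = 105/2 + a**2/2 + a**3/2)
1/L(-109) = 1/(105/2 + (1/2)*(-109)**2 + (1/2)*(-109)**3) = 1/(105/2 + (1/2)*11881 + (1/2)*(-1295029)) = 1/(105/2 + 11881/2 - 1295029/2) = 1/(-1283043/2) = -2/1283043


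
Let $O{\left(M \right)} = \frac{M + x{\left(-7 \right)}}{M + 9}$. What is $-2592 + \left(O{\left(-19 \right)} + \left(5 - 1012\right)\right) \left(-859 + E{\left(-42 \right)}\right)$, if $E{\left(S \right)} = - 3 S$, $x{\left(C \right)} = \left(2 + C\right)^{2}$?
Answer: $\frac{3679894}{5} \approx 7.3598 \cdot 10^{5}$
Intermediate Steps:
$O{\left(M \right)} = \frac{25 + M}{9 + M}$ ($O{\left(M \right)} = \frac{M + \left(2 - 7\right)^{2}}{M + 9} = \frac{M + \left(-5\right)^{2}}{9 + M} = \frac{M + 25}{9 + M} = \frac{25 + M}{9 + M}$)
$-2592 + \left(O{\left(-19 \right)} + \left(5 - 1012\right)\right) \left(-859 + E{\left(-42 \right)}\right) = -2592 + \left(\frac{25 - 19}{9 - 19} + \left(5 - 1012\right)\right) \left(-859 - -126\right) = -2592 + \left(\frac{1}{-10} \cdot 6 - 1007\right) \left(-859 + 126\right) = -2592 + \left(\left(- \frac{1}{10}\right) 6 - 1007\right) \left(-733\right) = -2592 + \left(- \frac{3}{5} - 1007\right) \left(-733\right) = -2592 - - \frac{3692854}{5} = -2592 + \frac{3692854}{5} = \frac{3679894}{5}$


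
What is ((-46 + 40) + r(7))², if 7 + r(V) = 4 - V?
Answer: 256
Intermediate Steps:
r(V) = -3 - V (r(V) = -7 + (4 - V) = -3 - V)
((-46 + 40) + r(7))² = ((-46 + 40) + (-3 - 1*7))² = (-6 + (-3 - 7))² = (-6 - 10)² = (-16)² = 256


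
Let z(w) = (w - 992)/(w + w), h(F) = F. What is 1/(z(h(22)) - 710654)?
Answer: -22/15634873 ≈ -1.4071e-6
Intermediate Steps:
z(w) = (-992 + w)/(2*w) (z(w) = (-992 + w)/((2*w)) = (-992 + w)*(1/(2*w)) = (-992 + w)/(2*w))
1/(z(h(22)) - 710654) = 1/((½)*(-992 + 22)/22 - 710654) = 1/((½)*(1/22)*(-970) - 710654) = 1/(-485/22 - 710654) = 1/(-15634873/22) = -22/15634873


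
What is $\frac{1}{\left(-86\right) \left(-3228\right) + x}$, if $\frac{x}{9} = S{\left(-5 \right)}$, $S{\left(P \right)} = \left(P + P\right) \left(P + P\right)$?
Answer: $\frac{1}{278508} \approx 3.5906 \cdot 10^{-6}$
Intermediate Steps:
$S{\left(P \right)} = 4 P^{2}$ ($S{\left(P \right)} = 2 P 2 P = 4 P^{2}$)
$x = 900$ ($x = 9 \cdot 4 \left(-5\right)^{2} = 9 \cdot 4 \cdot 25 = 9 \cdot 100 = 900$)
$\frac{1}{\left(-86\right) \left(-3228\right) + x} = \frac{1}{\left(-86\right) \left(-3228\right) + 900} = \frac{1}{277608 + 900} = \frac{1}{278508}$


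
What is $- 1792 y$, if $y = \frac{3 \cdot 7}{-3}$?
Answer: $12544$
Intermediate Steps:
$y = -7$ ($y = 21 \left(- \frac{1}{3}\right) = -7$)
$- 1792 y = \left(-1792\right) \left(-7\right) = 12544$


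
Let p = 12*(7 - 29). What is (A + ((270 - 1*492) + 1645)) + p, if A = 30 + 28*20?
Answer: 1749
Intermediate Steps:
p = -264 (p = 12*(-22) = -264)
A = 590 (A = 30 + 560 = 590)
(A + ((270 - 1*492) + 1645)) + p = (590 + ((270 - 1*492) + 1645)) - 264 = (590 + ((270 - 492) + 1645)) - 264 = (590 + (-222 + 1645)) - 264 = (590 + 1423) - 264 = 2013 - 264 = 1749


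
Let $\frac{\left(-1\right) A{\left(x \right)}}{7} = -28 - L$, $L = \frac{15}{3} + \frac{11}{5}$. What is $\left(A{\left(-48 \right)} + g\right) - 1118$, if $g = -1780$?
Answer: $- \frac{13258}{5} \approx -2651.6$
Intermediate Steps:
$L = \frac{36}{5}$ ($L = 15 \cdot \frac{1}{3} + 11 \cdot \frac{1}{5} = 5 + \frac{11}{5} = \frac{36}{5} \approx 7.2$)
$A{\left(x \right)} = \frac{1232}{5}$ ($A{\left(x \right)} = - 7 \left(-28 - \frac{36}{5}\right) = \left(-7\right) \left(- \frac{176}{5}\right) = \frac{1232}{5}$)
$\left(A{\left(-48 \right)} + g\right) - 1118 = \left(\frac{1232}{5} - 1780\right) - 1118 = - \frac{7668}{5} - 1118 = - \frac{13258}{5}$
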